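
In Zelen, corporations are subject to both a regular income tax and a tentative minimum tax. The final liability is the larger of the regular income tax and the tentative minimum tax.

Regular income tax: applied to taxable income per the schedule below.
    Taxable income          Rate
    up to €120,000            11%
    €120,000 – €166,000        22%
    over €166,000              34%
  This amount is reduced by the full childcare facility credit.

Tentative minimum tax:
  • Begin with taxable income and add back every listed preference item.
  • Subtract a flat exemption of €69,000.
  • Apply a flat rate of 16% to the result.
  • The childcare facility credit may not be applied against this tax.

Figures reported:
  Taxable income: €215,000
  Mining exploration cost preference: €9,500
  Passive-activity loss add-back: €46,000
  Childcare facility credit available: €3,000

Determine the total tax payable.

Tentative minimum tax:
  Adjusted income: €215,000 + €9,500 + €46,000 = €270,500
  Less exemption €69,000 → base €201,500
  €201,500 × 16% = €32,240

Regular income tax:
  €120,000 × 11% = €13,200
  €46,000 × 22% = €10,120
  €49,000 × 34% = €16,660
  → €39,980
  Less childcare facility credit €3,000 → €36,980

€36,980 > €32,240, so the regular income tax governs.

€36,980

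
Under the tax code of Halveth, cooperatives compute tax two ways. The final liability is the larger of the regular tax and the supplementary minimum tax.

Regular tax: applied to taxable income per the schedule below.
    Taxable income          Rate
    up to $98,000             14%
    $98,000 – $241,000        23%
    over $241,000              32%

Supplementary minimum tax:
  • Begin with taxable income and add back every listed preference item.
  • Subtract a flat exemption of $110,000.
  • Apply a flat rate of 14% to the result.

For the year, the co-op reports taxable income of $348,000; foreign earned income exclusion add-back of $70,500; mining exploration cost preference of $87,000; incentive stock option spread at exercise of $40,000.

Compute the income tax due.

$80,850

Regular tax:
  $98,000 × 14% = $13,720
  $143,000 × 23% = $32,890
  $107,000 × 32% = $34,240
  → $80,850

Supplementary minimum tax:
  Adjusted income: $348,000 + $70,500 + $87,000 + $40,000 = $545,500
  Less exemption $110,000 → base $435,500
  $435,500 × 14% = $60,970

$80,850 > $60,970, so the regular tax governs.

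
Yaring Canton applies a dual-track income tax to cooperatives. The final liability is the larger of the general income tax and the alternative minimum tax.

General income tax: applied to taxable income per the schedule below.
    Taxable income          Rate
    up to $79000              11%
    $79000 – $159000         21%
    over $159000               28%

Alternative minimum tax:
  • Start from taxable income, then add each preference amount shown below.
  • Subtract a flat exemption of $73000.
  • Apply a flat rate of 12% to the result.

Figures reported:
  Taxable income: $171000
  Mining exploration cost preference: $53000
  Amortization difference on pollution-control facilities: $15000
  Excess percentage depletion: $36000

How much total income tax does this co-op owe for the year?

General income tax:
  $79000 × 11% = $8690
  $80000 × 21% = $16800
  $12000 × 28% = $3360
  → $28850

Alternative minimum tax:
  Adjusted income: $171000 + $53000 + $15000 + $36000 = $275000
  Less exemption $73000 → base $202000
  $202000 × 12% = $24240

$28850 > $24240, so the general income tax governs.

$28850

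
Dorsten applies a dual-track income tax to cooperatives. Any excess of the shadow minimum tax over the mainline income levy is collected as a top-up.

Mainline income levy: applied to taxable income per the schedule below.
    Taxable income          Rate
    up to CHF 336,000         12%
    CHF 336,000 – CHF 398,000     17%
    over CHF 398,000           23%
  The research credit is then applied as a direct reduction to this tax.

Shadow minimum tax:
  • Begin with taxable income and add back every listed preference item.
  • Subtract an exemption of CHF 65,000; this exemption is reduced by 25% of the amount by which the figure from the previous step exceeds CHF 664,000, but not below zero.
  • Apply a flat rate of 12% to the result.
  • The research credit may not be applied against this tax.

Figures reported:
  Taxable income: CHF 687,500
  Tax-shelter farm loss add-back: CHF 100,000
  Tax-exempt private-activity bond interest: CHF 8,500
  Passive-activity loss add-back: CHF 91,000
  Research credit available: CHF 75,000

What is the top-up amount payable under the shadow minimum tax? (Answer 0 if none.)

CHF 62,885

Shadow minimum tax:
  Adjusted income: CHF 687,500 + CHF 100,000 + CHF 8,500 + CHF 91,000 = CHF 887,000
  Exemption: CHF 65,000 − 25% × (CHF 887,000 − CHF 664,000) = CHF 65,000 − CHF 55,750 = CHF 9,250
  Base: CHF 887,000 − CHF 9,250 = CHF 877,750
  CHF 877,750 × 12% = CHF 105,330

Mainline income levy:
  CHF 336,000 × 12% = CHF 40,320
  CHF 62,000 × 17% = CHF 10,540
  CHF 289,500 × 23% = CHF 66,585
  → CHF 117,445
  Less research credit CHF 75,000 → CHF 42,445

Excess of shadow minimum tax over mainline income levy: CHF 105,330 − CHF 42,445 = CHF 62,885.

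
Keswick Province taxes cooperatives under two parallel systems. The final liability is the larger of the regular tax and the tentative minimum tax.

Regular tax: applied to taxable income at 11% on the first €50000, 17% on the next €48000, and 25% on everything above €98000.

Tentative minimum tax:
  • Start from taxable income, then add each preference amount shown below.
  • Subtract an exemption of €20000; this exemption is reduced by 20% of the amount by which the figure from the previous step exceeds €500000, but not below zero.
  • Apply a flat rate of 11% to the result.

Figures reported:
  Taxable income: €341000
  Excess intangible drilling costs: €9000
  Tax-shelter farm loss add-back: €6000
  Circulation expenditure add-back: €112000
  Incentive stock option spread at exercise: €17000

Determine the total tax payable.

€74410

Tentative minimum tax:
  Adjusted income: €341000 + €9000 + €6000 + €112000 + €17000 = €485000
  Exemption: €485000 ≤ €500000, so full €20000 applies
  Base: €485000 − €20000 = €465000
  €465000 × 11% = €51150

Regular tax:
  €50000 × 11% = €5500
  €48000 × 17% = €8160
  €243000 × 25% = €60750
  → €74410

€74410 > €51150, so the regular tax governs.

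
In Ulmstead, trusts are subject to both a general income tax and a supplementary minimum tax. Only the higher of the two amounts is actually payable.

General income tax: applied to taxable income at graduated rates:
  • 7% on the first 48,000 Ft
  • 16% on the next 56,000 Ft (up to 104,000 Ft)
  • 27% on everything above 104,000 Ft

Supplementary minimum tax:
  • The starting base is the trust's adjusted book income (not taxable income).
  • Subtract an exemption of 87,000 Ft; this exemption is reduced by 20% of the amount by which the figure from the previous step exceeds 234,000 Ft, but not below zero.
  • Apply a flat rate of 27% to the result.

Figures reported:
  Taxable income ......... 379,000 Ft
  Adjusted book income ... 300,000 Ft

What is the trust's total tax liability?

General income tax:
  48,000 Ft × 7% = 3,360 Ft
  56,000 Ft × 16% = 8,960 Ft
  275,000 Ft × 27% = 74,250 Ft
  → 86,570 Ft

Supplementary minimum tax:
  Base (adjusted book income): 300,000 Ft
  Exemption: 87,000 Ft − 20% × (300,000 Ft − 234,000 Ft) = 87,000 Ft − 13,200 Ft = 73,800 Ft
  Base: 300,000 Ft − 73,800 Ft = 226,200 Ft
  226,200 Ft × 27% = 61,074 Ft

86,570 Ft > 61,074 Ft, so the general income tax governs.

86,570 Ft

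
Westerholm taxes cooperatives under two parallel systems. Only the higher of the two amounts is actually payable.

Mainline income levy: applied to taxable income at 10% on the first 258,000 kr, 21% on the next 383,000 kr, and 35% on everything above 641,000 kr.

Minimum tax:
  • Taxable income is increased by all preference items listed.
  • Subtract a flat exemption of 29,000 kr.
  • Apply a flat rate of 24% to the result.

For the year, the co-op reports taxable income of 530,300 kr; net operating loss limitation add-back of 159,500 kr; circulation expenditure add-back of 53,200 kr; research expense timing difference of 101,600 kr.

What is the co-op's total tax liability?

195,744 kr

Mainline income levy:
  258,000 kr × 10% = 25,800 kr
  272,300 kr × 21% = 57,183 kr
  → 82,983 kr

Minimum tax:
  Adjusted income: 530,300 kr + 159,500 kr + 53,200 kr + 101,600 kr = 844,600 kr
  Less exemption 29,000 kr → base 815,600 kr
  815,600 kr × 24% = 195,744 kr

195,744 kr > 82,983 kr, so the minimum tax is the binding amount.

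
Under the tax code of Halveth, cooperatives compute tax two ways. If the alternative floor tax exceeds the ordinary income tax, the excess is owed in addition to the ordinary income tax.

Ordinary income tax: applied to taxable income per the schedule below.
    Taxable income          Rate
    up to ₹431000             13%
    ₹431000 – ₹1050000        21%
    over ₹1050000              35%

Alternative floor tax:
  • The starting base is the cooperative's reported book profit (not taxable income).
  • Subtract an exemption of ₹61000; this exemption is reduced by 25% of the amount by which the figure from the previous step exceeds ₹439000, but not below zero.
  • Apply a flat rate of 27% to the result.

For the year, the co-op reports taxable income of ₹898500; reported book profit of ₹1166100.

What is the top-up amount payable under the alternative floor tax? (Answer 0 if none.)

₹160642

Ordinary income tax:
  ₹431000 × 13% = ₹56030
  ₹467500 × 21% = ₹98175
  → ₹154205

Alternative floor tax:
  Base (reported book profit): ₹1166100
  Exemption: 25% × (₹1166100 − ₹439000) = ₹181775 ≥ ₹61000, so the exemption is fully phased out
  Base: ₹1166100 − ₹0 = ₹1166100
  ₹1166100 × 27% = ₹314847

Excess of alternative floor tax over ordinary income tax: ₹314847 − ₹154205 = ₹160642.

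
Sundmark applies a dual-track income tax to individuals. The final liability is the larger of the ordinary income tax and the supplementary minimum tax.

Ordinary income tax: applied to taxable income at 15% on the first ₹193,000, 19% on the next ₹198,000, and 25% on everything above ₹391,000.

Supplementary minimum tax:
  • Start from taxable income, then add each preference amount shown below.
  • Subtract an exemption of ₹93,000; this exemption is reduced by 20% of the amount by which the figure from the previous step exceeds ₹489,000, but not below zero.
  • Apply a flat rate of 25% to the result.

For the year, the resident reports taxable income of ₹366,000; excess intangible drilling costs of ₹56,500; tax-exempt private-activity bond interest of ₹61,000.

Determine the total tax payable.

₹97,625

Ordinary income tax:
  ₹193,000 × 15% = ₹28,950
  ₹173,000 × 19% = ₹32,870
  → ₹61,820

Supplementary minimum tax:
  Adjusted income: ₹366,000 + ₹56,500 + ₹61,000 = ₹483,500
  Exemption: ₹483,500 ≤ ₹489,000, so full ₹93,000 applies
  Base: ₹483,500 − ₹93,000 = ₹390,500
  ₹390,500 × 25% = ₹97,625

₹97,625 > ₹61,820, so the supplementary minimum tax is the binding amount.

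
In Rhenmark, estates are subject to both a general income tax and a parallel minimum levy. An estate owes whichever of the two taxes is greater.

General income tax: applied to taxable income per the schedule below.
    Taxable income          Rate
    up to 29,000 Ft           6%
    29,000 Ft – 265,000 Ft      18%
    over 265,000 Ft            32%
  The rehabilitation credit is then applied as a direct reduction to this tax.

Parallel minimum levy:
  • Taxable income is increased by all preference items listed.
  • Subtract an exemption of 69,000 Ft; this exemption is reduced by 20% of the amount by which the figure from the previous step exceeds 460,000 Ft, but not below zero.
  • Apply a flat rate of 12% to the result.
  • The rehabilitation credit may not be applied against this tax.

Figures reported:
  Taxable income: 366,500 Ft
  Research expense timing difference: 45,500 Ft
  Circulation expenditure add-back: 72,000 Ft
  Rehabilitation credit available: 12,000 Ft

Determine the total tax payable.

64,700 Ft

Parallel minimum levy:
  Adjusted income: 366,500 Ft + 45,500 Ft + 72,000 Ft = 484,000 Ft
  Exemption: 69,000 Ft − 20% × (484,000 Ft − 460,000 Ft) = 69,000 Ft − 4,800 Ft = 64,200 Ft
  Base: 484,000 Ft − 64,200 Ft = 419,800 Ft
  419,800 Ft × 12% = 50,376 Ft

General income tax:
  29,000 Ft × 6% = 1,740 Ft
  236,000 Ft × 18% = 42,480 Ft
  101,500 Ft × 32% = 32,480 Ft
  → 76,700 Ft
  Less rehabilitation credit 12,000 Ft → 64,700 Ft

64,700 Ft > 50,376 Ft, so the general income tax governs.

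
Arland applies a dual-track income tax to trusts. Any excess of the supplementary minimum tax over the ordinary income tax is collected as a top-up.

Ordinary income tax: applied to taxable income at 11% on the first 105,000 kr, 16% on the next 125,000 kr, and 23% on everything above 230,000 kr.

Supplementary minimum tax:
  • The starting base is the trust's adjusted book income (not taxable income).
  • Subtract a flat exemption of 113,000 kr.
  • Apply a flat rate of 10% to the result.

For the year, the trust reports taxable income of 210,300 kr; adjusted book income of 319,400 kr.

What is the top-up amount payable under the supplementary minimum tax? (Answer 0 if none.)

0 kr

Supplementary minimum tax:
  Base (adjusted book income): 319,400 kr
  Less exemption 113,000 kr → base 206,400 kr
  206,400 kr × 10% = 20,640 kr

Ordinary income tax:
  105,000 kr × 11% = 11,550 kr
  105,300 kr × 16% = 16,848 kr
  → 28,398 kr

20,640 kr ≤ 28,398 kr, so no add-on is due.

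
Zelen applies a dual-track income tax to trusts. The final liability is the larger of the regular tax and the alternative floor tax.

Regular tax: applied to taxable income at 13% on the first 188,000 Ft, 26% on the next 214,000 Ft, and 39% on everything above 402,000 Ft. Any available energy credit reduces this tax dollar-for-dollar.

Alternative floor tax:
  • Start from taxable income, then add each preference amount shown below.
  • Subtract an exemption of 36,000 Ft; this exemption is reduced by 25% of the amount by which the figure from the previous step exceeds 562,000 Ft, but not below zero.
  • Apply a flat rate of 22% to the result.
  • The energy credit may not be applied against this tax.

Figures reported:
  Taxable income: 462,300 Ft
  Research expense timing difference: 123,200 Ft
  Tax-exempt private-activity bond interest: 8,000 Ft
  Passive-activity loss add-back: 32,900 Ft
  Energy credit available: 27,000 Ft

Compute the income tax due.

133,430 Ft

Alternative floor tax:
  Adjusted income: 462,300 Ft + 123,200 Ft + 8,000 Ft + 32,900 Ft = 626,400 Ft
  Exemption: 36,000 Ft − 25% × (626,400 Ft − 562,000 Ft) = 36,000 Ft − 16,100 Ft = 19,900 Ft
  Base: 626,400 Ft − 19,900 Ft = 606,500 Ft
  606,500 Ft × 22% = 133,430 Ft

Regular tax:
  188,000 Ft × 13% = 24,440 Ft
  214,000 Ft × 26% = 55,640 Ft
  60,300 Ft × 39% = 23,517 Ft
  → 103,597 Ft
  Less energy credit 27,000 Ft → 76,597 Ft

133,430 Ft > 76,597 Ft, so the alternative floor tax is the binding amount.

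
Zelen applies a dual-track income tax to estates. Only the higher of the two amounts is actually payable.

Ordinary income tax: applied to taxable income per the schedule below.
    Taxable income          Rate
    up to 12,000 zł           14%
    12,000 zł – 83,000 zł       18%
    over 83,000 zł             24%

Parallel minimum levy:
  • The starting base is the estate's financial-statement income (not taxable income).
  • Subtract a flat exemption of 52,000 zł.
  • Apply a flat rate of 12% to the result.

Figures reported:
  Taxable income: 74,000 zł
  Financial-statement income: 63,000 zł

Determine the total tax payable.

Parallel minimum levy:
  Base (financial-statement income): 63,000 zł
  Less exemption 52,000 zł → base 11,000 zł
  11,000 zł × 12% = 1,320 zł

Ordinary income tax:
  12,000 zł × 14% = 1,680 zł
  62,000 zł × 18% = 11,160 zł
  → 12,840 zł

12,840 zł > 1,320 zł, so the ordinary income tax governs.

12,840 zł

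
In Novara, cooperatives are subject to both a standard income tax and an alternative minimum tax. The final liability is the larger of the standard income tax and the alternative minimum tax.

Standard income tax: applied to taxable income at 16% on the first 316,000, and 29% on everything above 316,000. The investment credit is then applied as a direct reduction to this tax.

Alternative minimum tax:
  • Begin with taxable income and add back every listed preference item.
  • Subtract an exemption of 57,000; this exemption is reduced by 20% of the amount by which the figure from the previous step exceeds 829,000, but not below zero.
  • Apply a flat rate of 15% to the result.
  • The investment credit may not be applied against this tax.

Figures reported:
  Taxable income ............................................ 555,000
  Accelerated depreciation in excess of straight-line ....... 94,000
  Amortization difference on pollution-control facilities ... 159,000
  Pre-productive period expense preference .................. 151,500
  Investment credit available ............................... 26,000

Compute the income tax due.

Alternative minimum tax:
  Adjusted income: 555,000 + 94,000 + 159,000 + 151,500 = 959,500
  Exemption: 57,000 − 20% × (959,500 − 829,000) = 57,000 − 26,100 = 30,900
  Base: 959,500 − 30,900 = 928,600
  928,600 × 15% = 139,290

Standard income tax:
  316,000 × 16% = 50,560
  239,000 × 29% = 69,310
  → 119,870
  Less investment credit 26,000 → 93,870

139,290 > 93,870, so the alternative minimum tax is the binding amount.

139,290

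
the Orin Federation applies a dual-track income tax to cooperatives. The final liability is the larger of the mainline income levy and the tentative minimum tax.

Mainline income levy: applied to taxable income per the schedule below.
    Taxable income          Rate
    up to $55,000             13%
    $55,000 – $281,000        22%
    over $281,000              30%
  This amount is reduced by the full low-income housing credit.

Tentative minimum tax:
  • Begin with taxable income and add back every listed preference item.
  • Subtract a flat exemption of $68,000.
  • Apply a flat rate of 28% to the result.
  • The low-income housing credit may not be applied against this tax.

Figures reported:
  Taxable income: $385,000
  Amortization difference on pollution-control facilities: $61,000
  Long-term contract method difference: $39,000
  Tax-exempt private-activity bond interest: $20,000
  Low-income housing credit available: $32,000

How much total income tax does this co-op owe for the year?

$122,360

Tentative minimum tax:
  Adjusted income: $385,000 + $61,000 + $39,000 + $20,000 = $505,000
  Less exemption $68,000 → base $437,000
  $437,000 × 28% = $122,360

Mainline income levy:
  $55,000 × 13% = $7,150
  $226,000 × 22% = $49,720
  $104,000 × 30% = $31,200
  → $88,070
  Less low-income housing credit $32,000 → $56,070

$122,360 > $56,070, so the tentative minimum tax is the binding amount.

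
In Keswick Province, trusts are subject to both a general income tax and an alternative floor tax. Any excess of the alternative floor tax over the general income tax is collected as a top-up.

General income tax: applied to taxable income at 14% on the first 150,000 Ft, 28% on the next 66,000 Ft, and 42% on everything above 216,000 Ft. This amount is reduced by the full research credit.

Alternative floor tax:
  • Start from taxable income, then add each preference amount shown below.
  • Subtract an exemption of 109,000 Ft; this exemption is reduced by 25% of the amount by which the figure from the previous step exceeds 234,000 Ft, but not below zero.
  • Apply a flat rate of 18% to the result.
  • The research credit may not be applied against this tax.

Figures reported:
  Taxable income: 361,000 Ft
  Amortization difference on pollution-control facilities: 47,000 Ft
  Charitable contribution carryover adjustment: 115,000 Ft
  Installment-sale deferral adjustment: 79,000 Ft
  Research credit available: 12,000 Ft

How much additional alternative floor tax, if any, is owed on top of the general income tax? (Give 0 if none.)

16,920 Ft

Alternative floor tax:
  Adjusted income: 361,000 Ft + 47,000 Ft + 115,000 Ft + 79,000 Ft = 602,000 Ft
  Exemption: 109,000 Ft − 25% × (602,000 Ft − 234,000 Ft) = 109,000 Ft − 92,000 Ft = 17,000 Ft
  Base: 602,000 Ft − 17,000 Ft = 585,000 Ft
  585,000 Ft × 18% = 105,300 Ft

General income tax:
  150,000 Ft × 14% = 21,000 Ft
  66,000 Ft × 28% = 18,480 Ft
  145,000 Ft × 42% = 60,900 Ft
  → 100,380 Ft
  Less research credit 12,000 Ft → 88,380 Ft

Excess of alternative floor tax over general income tax: 105,300 Ft − 88,380 Ft = 16,920 Ft.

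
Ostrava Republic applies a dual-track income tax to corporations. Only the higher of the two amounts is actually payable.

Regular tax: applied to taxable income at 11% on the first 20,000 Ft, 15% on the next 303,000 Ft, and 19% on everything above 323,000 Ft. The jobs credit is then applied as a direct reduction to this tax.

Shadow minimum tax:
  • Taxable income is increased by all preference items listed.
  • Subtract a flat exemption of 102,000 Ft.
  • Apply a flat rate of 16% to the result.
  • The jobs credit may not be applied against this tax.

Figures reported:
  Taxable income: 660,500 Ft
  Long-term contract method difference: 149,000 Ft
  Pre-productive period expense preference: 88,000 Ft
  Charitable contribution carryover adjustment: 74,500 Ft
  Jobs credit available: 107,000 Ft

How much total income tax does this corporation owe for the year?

139,200 Ft

Shadow minimum tax:
  Adjusted income: 660,500 Ft + 149,000 Ft + 88,000 Ft + 74,500 Ft = 972,000 Ft
  Less exemption 102,000 Ft → base 870,000 Ft
  870,000 Ft × 16% = 139,200 Ft

Regular tax:
  20,000 Ft × 11% = 2,200 Ft
  303,000 Ft × 15% = 45,450 Ft
  337,500 Ft × 19% = 64,125 Ft
  → 111,775 Ft
  Less jobs credit 107,000 Ft → 4,775 Ft

139,200 Ft > 4,775 Ft, so the shadow minimum tax is the binding amount.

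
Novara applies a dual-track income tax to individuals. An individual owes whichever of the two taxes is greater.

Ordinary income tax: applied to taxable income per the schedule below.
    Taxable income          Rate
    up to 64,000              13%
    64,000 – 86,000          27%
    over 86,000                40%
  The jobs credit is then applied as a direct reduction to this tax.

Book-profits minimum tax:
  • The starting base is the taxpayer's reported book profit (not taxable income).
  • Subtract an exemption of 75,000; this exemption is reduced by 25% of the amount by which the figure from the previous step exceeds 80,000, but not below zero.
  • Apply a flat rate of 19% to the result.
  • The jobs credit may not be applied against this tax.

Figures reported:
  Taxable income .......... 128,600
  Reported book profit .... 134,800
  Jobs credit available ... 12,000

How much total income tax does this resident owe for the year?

19,300

Book-profits minimum tax:
  Base (reported book profit): 134,800
  Exemption: 75,000 − 25% × (134,800 − 80,000) = 75,000 − 13,700 = 61,300
  Base: 134,800 − 61,300 = 73,500
  73,500 × 19% = 13,965

Ordinary income tax:
  64,000 × 13% = 8,320
  22,000 × 27% = 5,940
  42,600 × 40% = 17,040
  → 31,300
  Less jobs credit 12,000 → 19,300

19,300 > 13,965, so the ordinary income tax governs.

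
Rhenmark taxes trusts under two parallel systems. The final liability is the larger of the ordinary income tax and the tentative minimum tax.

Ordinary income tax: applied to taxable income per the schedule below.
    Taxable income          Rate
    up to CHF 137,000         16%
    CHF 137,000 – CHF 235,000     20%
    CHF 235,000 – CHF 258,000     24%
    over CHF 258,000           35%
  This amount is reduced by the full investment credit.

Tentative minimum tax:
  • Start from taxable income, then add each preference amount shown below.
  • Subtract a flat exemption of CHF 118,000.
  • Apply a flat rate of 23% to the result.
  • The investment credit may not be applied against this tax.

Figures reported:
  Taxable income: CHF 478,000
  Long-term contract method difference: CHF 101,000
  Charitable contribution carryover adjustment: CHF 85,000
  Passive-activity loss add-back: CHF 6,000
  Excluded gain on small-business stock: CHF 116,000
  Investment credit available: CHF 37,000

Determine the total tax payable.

CHF 153,640

Ordinary income tax:
  CHF 137,000 × 16% = CHF 21,920
  CHF 98,000 × 20% = CHF 19,600
  CHF 23,000 × 24% = CHF 5,520
  CHF 220,000 × 35% = CHF 77,000
  → CHF 124,040
  Less investment credit CHF 37,000 → CHF 87,040

Tentative minimum tax:
  Adjusted income: CHF 478,000 + CHF 101,000 + CHF 85,000 + CHF 6,000 + CHF 116,000 = CHF 786,000
  Less exemption CHF 118,000 → base CHF 668,000
  CHF 668,000 × 23% = CHF 153,640

CHF 153,640 > CHF 87,040, so the tentative minimum tax is the binding amount.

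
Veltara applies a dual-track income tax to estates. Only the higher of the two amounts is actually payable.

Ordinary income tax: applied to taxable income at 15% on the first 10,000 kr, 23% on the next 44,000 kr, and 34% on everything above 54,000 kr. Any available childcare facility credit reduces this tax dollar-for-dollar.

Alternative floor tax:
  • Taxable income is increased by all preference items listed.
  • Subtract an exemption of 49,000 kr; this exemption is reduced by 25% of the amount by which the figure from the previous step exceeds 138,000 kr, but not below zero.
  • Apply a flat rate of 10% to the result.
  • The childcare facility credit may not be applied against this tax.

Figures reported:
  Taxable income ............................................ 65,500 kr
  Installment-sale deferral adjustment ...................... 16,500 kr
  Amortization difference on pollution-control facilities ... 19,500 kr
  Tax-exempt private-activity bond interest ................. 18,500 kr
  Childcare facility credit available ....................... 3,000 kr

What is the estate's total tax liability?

12,530 kr

Alternative floor tax:
  Adjusted income: 65,500 kr + 16,500 kr + 19,500 kr + 18,500 kr = 120,000 kr
  Exemption: 120,000 kr ≤ 138,000 kr, so full 49,000 kr applies
  Base: 120,000 kr − 49,000 kr = 71,000 kr
  71,000 kr × 10% = 7,100 kr

Ordinary income tax:
  10,000 kr × 15% = 1,500 kr
  44,000 kr × 23% = 10,120 kr
  11,500 kr × 34% = 3,910 kr
  → 15,530 kr
  Less childcare facility credit 3,000 kr → 12,530 kr

12,530 kr > 7,100 kr, so the ordinary income tax governs.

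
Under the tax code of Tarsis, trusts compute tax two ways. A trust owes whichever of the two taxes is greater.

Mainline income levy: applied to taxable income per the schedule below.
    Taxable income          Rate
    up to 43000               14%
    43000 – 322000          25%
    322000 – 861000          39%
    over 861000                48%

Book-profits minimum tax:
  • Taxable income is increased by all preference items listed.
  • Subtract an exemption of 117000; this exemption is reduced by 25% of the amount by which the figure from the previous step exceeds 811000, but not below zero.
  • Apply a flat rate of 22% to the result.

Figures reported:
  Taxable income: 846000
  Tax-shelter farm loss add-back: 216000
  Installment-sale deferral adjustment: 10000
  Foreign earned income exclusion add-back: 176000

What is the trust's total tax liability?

Book-profits minimum tax:
  Adjusted income: 846000 + 216000 + 10000 + 176000 = 1248000
  Exemption: 117000 − 25% × (1248000 − 811000) = 117000 − 109250 = 7750
  Base: 1248000 − 7750 = 1240250
  1240250 × 22% = 272855

Mainline income levy:
  43000 × 14% = 6020
  279000 × 25% = 69750
  524000 × 39% = 204360
  → 280130

280130 > 272855, so the mainline income levy governs.

280130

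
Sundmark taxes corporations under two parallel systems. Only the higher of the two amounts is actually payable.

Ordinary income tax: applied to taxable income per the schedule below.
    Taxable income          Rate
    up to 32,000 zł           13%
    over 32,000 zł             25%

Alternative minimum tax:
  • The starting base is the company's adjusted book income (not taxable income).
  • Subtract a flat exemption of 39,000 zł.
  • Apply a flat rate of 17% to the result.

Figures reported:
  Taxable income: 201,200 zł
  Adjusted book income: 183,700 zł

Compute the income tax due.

Ordinary income tax:
  32,000 zł × 13% = 4,160 zł
  169,200 zł × 25% = 42,300 zł
  → 46,460 zł

Alternative minimum tax:
  Base (adjusted book income): 183,700 zł
  Less exemption 39,000 zł → base 144,700 zł
  144,700 zł × 17% = 24,599 zł

46,460 zł > 24,599 zł, so the ordinary income tax governs.

46,460 zł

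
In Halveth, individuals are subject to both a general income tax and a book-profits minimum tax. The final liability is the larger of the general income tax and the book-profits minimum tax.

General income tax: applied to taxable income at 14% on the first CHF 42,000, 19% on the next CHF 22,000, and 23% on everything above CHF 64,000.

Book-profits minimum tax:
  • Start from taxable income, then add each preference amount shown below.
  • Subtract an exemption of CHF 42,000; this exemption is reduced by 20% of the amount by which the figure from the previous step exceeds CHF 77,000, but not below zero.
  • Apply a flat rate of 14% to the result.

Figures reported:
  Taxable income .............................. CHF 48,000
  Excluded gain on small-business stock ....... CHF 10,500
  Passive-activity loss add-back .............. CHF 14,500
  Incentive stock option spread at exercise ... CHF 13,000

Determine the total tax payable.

General income tax:
  CHF 42,000 × 14% = CHF 5,880
  CHF 6,000 × 19% = CHF 1,140
  → CHF 7,020

Book-profits minimum tax:
  Adjusted income: CHF 48,000 + CHF 10,500 + CHF 14,500 + CHF 13,000 = CHF 86,000
  Exemption: CHF 42,000 − 20% × (CHF 86,000 − CHF 77,000) = CHF 42,000 − CHF 1,800 = CHF 40,200
  Base: CHF 86,000 − CHF 40,200 = CHF 45,800
  CHF 45,800 × 14% = CHF 6,412

CHF 7,020 > CHF 6,412, so the general income tax governs.

CHF 7,020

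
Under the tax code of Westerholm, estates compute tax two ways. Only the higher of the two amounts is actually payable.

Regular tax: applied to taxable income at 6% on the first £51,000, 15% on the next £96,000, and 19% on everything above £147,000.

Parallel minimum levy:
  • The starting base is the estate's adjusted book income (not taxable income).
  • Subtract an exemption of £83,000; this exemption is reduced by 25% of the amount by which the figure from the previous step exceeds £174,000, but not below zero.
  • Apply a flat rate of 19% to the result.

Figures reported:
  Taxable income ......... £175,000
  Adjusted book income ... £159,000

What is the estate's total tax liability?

£22,780

Parallel minimum levy:
  Base (adjusted book income): £159,000
  Exemption: £159,000 ≤ £174,000, so full £83,000 applies
  Base: £159,000 − £83,000 = £76,000
  £76,000 × 19% = £14,440

Regular tax:
  £51,000 × 6% = £3,060
  £96,000 × 15% = £14,400
  £28,000 × 19% = £5,320
  → £22,780

£22,780 > £14,440, so the regular tax governs.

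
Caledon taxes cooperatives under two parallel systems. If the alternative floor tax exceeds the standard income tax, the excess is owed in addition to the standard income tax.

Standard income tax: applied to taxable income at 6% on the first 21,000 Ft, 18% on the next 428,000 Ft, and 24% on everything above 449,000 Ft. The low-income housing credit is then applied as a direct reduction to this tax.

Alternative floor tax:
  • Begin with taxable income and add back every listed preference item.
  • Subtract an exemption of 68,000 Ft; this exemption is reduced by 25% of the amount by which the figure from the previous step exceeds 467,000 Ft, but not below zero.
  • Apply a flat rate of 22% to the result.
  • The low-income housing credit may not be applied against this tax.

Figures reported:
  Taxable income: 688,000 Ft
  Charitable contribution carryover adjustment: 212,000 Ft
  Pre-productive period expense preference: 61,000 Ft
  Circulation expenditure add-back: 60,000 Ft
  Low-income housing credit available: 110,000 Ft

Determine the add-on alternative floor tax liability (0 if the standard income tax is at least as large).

Alternative floor tax:
  Adjusted income: 688,000 Ft + 212,000 Ft + 61,000 Ft + 60,000 Ft = 1,021,000 Ft
  Exemption: 25% × (1,021,000 Ft − 467,000 Ft) = 138,500 Ft ≥ 68,000 Ft, so the exemption is fully phased out
  Base: 1,021,000 Ft − 0 Ft = 1,021,000 Ft
  1,021,000 Ft × 22% = 224,620 Ft

Standard income tax:
  21,000 Ft × 6% = 1,260 Ft
  428,000 Ft × 18% = 77,040 Ft
  239,000 Ft × 24% = 57,360 Ft
  → 135,660 Ft
  Less low-income housing credit 110,000 Ft → 25,660 Ft

Excess of alternative floor tax over standard income tax: 224,620 Ft − 25,660 Ft = 198,960 Ft.

198,960 Ft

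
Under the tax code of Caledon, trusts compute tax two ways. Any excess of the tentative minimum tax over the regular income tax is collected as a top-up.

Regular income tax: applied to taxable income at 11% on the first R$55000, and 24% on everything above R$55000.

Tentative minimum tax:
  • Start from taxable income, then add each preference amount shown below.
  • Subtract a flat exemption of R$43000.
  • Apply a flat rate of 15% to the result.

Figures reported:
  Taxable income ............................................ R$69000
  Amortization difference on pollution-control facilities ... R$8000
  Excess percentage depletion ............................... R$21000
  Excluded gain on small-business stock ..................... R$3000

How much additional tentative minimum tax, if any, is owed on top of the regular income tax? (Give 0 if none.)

Tentative minimum tax:
  Adjusted income: R$69000 + R$8000 + R$21000 + R$3000 = R$101000
  Less exemption R$43000 → base R$58000
  R$58000 × 15% = R$8700

Regular income tax:
  R$55000 × 11% = R$6050
  R$14000 × 24% = R$3360
  → R$9410

R$8700 ≤ R$9410, so no add-on is due.

R$0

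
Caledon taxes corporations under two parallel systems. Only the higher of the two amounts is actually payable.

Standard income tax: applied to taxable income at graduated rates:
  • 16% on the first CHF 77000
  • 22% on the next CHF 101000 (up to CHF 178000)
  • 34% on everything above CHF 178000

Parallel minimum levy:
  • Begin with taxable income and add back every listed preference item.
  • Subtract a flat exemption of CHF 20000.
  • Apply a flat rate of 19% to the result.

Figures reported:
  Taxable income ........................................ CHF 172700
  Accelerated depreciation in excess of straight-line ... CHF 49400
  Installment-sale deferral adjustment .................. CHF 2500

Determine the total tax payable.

CHF 38874

Standard income tax:
  CHF 77000 × 16% = CHF 12320
  CHF 95700 × 22% = CHF 21054
  → CHF 33374

Parallel minimum levy:
  Adjusted income: CHF 172700 + CHF 49400 + CHF 2500 = CHF 224600
  Less exemption CHF 20000 → base CHF 204600
  CHF 204600 × 19% = CHF 38874

CHF 38874 > CHF 33374, so the parallel minimum levy is the binding amount.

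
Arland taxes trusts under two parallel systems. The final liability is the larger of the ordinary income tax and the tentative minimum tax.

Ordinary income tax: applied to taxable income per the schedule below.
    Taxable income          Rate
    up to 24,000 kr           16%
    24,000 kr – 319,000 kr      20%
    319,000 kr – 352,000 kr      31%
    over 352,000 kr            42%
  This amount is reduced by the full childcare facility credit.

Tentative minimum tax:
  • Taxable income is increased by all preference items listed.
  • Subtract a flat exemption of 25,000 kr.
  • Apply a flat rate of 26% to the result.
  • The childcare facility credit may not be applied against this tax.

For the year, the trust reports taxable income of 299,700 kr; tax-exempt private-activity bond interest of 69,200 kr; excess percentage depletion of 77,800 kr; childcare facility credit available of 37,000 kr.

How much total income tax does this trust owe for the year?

Tentative minimum tax:
  Adjusted income: 299,700 kr + 69,200 kr + 77,800 kr = 446,700 kr
  Less exemption 25,000 kr → base 421,700 kr
  421,700 kr × 26% = 109,642 kr

Ordinary income tax:
  24,000 kr × 16% = 3,840 kr
  275,700 kr × 20% = 55,140 kr
  → 58,980 kr
  Less childcare facility credit 37,000 kr → 21,980 kr

109,642 kr > 21,980 kr, so the tentative minimum tax is the binding amount.

109,642 kr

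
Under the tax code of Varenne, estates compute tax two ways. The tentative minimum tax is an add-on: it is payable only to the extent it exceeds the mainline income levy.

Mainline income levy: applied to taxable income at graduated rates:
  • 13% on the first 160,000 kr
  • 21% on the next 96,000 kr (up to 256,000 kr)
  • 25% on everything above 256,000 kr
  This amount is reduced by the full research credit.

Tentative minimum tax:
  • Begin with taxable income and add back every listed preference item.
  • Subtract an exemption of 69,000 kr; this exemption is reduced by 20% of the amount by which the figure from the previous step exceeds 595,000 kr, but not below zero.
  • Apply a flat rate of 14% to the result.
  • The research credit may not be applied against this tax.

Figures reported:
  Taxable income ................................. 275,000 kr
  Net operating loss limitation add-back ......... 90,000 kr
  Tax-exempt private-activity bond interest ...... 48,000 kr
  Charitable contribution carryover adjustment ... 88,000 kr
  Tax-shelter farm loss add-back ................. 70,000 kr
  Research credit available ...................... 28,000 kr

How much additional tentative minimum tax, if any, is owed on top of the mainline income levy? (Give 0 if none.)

52,570 kr

Mainline income levy:
  160,000 kr × 13% = 20,800 kr
  96,000 kr × 21% = 20,160 kr
  19,000 kr × 25% = 4,750 kr
  → 45,710 kr
  Less research credit 28,000 kr → 17,710 kr

Tentative minimum tax:
  Adjusted income: 275,000 kr + 90,000 kr + 48,000 kr + 88,000 kr + 70,000 kr = 571,000 kr
  Exemption: 571,000 kr ≤ 595,000 kr, so full 69,000 kr applies
  Base: 571,000 kr − 69,000 kr = 502,000 kr
  502,000 kr × 14% = 70,280 kr

Excess of tentative minimum tax over mainline income levy: 70,280 kr − 17,710 kr = 52,570 kr.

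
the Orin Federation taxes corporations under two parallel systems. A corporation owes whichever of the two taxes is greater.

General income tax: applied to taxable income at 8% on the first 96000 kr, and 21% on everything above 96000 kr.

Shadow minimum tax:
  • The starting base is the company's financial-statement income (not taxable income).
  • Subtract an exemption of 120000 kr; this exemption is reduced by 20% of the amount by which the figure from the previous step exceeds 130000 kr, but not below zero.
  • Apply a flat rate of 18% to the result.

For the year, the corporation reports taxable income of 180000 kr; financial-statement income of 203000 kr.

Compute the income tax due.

25320 kr

General income tax:
  96000 kr × 8% = 7680 kr
  84000 kr × 21% = 17640 kr
  → 25320 kr

Shadow minimum tax:
  Base (financial-statement income): 203000 kr
  Exemption: 120000 kr − 20% × (203000 kr − 130000 kr) = 120000 kr − 14600 kr = 105400 kr
  Base: 203000 kr − 105400 kr = 97600 kr
  97600 kr × 18% = 17568 kr

25320 kr > 17568 kr, so the general income tax governs.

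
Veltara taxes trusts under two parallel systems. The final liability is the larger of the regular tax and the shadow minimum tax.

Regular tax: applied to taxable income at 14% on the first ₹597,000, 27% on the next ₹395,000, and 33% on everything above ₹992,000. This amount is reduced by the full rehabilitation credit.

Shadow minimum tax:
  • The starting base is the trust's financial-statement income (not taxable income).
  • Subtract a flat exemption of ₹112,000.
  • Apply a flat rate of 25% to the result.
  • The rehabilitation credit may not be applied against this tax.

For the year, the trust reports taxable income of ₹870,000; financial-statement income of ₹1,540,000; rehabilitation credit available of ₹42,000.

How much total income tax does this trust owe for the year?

₹357,000

Shadow minimum tax:
  Base (financial-statement income): ₹1,540,000
  Less exemption ₹112,000 → base ₹1,428,000
  ₹1,428,000 × 25% = ₹357,000

Regular tax:
  ₹597,000 × 14% = ₹83,580
  ₹273,000 × 27% = ₹73,710
  → ₹157,290
  Less rehabilitation credit ₹42,000 → ₹115,290

₹357,000 > ₹115,290, so the shadow minimum tax is the binding amount.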